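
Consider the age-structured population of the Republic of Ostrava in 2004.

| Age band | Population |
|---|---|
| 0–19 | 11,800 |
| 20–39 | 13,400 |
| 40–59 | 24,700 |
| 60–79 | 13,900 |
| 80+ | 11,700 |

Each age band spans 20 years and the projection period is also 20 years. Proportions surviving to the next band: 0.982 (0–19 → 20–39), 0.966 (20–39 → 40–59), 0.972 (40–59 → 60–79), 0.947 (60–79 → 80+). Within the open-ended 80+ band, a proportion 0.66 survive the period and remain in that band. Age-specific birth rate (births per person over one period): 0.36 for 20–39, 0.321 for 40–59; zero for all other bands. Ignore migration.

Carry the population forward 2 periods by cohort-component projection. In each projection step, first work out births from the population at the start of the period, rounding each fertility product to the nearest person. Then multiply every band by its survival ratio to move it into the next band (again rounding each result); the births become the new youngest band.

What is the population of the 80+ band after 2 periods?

36520

(Groups numbered youngest = 1 to oldest = 5.)
Period 1:
Births: 13400 × 0.36 = 4824, 24700 × 0.321 = 7929 → 12753
Group 2: 11800 × 0.982 = 11588
Group 3: 13400 × 0.966 = 12944
Group 4: 24700 × 0.972 = 24008
Group 5: 13900 × 0.947 + 11700 × 0.66 = 13163 + 7722 = 20885
End of period: [12753, 11588, 12944, 24008, 20885]
Period 2:
Births: 11588 × 0.36 = 4172, 12944 × 0.321 = 4155 → 8327
Group 2: 12753 × 0.982 = 12523
Group 3: 11588 × 0.966 = 11194
Group 4: 12944 × 0.972 = 12582
Group 5: 24008 × 0.947 + 20885 × 0.66 = 22736 + 13784 = 36520
End of period: [8327, 12523, 11194, 12582, 36520]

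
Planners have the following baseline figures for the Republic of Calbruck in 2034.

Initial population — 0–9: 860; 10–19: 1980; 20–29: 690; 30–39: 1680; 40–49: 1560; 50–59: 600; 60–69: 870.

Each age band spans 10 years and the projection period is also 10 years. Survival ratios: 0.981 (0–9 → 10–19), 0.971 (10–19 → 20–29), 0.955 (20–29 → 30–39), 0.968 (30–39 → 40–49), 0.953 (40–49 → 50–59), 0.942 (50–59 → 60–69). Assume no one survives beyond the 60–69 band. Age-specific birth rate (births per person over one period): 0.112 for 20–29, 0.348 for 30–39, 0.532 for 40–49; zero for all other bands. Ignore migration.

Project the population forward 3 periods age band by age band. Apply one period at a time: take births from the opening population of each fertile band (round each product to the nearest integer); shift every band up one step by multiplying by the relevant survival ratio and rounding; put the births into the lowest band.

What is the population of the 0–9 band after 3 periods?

1070

Numbering the groups 1..7 from youngest to oldest:
After projecting period 1:
Births: 690 × 0.112 = 77, 1680 × 0.348 = 585, 1560 × 0.532 = 830 ⇒ total 1492
Group 2: 860 × 0.981 = 844
Group 3: 1980 × 0.971 = 1923
Group 4: 690 × 0.955 = 659
Group 5: 1680 × 0.968 = 1626
Group 6: 1560 × 0.953 = 1487
Group 7: 600 × 0.942 = 565
Population now: 0–9=1492, 10–19=844, 20–29=1923, 30–39=659, 40–49=1626, 50–59=1487, 60–69=565
After projecting period 2:
Births: 1923 × 0.112 = 215, 659 × 0.348 = 229, 1626 × 0.532 = 865 ⇒ total 1309
Group 2: 1492 × 0.981 = 1464
Group 3: 844 × 0.971 = 820
Group 4: 1923 × 0.955 = 1836
Group 5: 659 × 0.968 = 638
Group 6: 1626 × 0.953 = 1550
Group 7: 1487 × 0.942 = 1401
Population now: 0–9=1309, 10–19=1464, 20–29=820, 30–39=1836, 40–49=638, 50–59=1550, 60–69=1401
After projecting period 3:
Births: 820 × 0.112 = 92, 1836 × 0.348 = 639, 638 × 0.532 = 339 ⇒ total 1070
Group 2: 1309 × 0.981 = 1284
Group 3: 1464 × 0.971 = 1422
Group 4: 820 × 0.955 = 783
Group 5: 1836 × 0.968 = 1777
Group 6: 638 × 0.953 = 608
Group 7: 1550 × 0.942 = 1460
Population now: 0–9=1070, 10–19=1284, 20–29=1422, 30–39=783, 40–49=1777, 50–59=608, 60–69=1460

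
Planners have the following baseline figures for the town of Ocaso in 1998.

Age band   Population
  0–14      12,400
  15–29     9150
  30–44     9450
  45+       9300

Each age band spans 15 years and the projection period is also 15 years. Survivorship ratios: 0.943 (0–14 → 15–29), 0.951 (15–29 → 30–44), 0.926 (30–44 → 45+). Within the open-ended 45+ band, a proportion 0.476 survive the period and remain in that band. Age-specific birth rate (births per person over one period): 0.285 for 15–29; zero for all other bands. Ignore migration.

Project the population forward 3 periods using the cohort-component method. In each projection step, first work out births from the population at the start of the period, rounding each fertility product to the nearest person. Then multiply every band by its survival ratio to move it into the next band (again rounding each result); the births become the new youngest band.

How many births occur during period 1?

2608

Numbering the bands 1..4 from youngest to oldest:
Period 1:
Births: 9150 × 0.285 = 2608
Band 2: 12400 × 0.943 = 11693
Band 3: 9150 × 0.951 = 8702
Band 4: 9450 × 0.926 + 9300 × 0.476 = 8751 + 4427 = 13178
Giving 2608 / 11693 / 8702 / 13178.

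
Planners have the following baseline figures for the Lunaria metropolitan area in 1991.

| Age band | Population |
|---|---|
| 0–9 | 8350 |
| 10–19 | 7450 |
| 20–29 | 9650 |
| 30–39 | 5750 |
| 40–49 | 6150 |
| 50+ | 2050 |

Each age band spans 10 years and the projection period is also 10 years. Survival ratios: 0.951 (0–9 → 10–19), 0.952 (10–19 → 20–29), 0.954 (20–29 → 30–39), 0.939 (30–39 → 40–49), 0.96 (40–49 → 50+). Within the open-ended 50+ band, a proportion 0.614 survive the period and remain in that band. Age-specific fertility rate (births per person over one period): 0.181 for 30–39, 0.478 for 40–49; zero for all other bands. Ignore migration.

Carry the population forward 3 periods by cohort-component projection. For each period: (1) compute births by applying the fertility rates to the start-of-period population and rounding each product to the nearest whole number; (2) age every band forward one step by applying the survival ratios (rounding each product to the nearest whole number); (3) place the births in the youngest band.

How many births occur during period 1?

3981

After projecting period 1:
Births: 5750 × 0.181 = 1041  |  6150 × 0.478 = 2940 — total 3981
10–19: 8350 × 0.951 = 7941
20–29: 7450 × 0.952 = 7092
30–39: 9650 × 0.954 = 9206
40–49: 5750 × 0.939 = 5399
50+: 6150 × 0.96 + 2050 × 0.614 = 5904 + 1259 = 7163
Giving 3981 / 7941 / 7092 / 9206 / 5399 / 7163.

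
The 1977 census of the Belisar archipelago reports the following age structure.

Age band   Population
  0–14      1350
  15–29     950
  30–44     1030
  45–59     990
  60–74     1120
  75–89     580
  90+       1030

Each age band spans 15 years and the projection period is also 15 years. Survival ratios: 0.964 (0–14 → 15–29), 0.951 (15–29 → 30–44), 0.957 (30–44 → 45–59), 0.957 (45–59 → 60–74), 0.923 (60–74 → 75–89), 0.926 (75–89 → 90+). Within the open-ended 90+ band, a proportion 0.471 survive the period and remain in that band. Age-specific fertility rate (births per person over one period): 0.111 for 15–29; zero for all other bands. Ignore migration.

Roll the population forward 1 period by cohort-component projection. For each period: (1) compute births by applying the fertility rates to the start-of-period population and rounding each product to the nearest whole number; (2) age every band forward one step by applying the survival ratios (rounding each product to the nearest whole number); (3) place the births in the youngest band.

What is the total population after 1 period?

6298

[period 1]
Births: 950 × 0.111 = 105
15–29: 1350 × 0.964 = 1301
30–44: 950 × 0.951 = 903
45–59: 1030 × 0.957 = 986
60–74: 990 × 0.957 = 947
75–89: 1120 × 0.923 = 1034
90+: 580 × 0.926 + 1030 × 0.471 = 537 + 485 = 1022
Giving 105 / 1301 / 903 / 986 / 947 / 1034 / 1022.
Total after period 1: 105 + 1301 + 903 + 986 + 947 + 1034 + 1022 = 6298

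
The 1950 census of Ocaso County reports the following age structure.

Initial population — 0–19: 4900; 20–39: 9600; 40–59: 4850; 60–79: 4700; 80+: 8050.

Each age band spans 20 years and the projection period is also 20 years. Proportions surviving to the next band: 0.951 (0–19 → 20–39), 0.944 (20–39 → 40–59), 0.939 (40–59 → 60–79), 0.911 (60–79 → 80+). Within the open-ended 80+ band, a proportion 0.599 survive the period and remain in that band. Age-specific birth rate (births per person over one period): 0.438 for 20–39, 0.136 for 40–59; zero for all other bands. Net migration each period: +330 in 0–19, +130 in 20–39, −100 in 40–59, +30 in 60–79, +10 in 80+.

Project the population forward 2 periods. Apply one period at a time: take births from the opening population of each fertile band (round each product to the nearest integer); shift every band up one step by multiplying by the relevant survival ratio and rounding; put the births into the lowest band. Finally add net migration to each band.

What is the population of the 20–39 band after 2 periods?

[period 1]
Births: 9600 × 0.438 = 4205, 4850 × 0.136 = 660 — total 4865
20–39: 4900 × 0.951 = 4660
40–59: 9600 × 0.944 = 9062
60–79: 4850 × 0.939 = 4554
80+: 4700 × 0.911 + 8050 × 0.599 = 4282 + 4822 = 9104
Net migration: 0–19 + 330 → 5195; 20–39 + 130 → 4790; 40–59 − 100 → 8962; 60–79 + 30 → 4584; 80+ + 10 → 9114
→ [5195, 4790, 8962, 4584, 9114]
[period 2]
Births: 4790 × 0.438 = 2098, 8962 × 0.136 = 1219 — total 3317
20–39: 5195 × 0.951 = 4940
40–59: 4790 × 0.944 = 4522
60–79: 8962 × 0.939 = 8415
80+: 4584 × 0.911 + 9114 × 0.599 = 4176 + 5459 = 9635
Net migration: 0–19 + 330 → 3647; 20–39 + 130 → 5070; 40–59 − 100 → 4422; 60–79 + 30 → 8445; 80+ + 10 → 9645
→ [3647, 5070, 4422, 8445, 9645]

5070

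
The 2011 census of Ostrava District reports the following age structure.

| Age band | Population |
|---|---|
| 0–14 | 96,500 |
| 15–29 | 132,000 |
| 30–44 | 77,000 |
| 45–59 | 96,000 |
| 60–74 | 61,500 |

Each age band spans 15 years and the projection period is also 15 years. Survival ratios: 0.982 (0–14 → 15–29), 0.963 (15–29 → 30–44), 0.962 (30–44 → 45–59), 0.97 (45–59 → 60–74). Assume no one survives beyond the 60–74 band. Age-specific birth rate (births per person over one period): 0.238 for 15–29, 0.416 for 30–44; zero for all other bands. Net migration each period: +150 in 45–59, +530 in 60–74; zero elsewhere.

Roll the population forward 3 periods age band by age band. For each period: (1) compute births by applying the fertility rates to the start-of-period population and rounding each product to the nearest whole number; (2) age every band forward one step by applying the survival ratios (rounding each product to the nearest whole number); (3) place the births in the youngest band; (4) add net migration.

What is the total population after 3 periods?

394101

Period 1:
Births: 132000 × 0.238 = 31416, 77000 × 0.416 = 32032 → 63448
15–29: 96500 × 0.982 = 94763
30–44: 132000 × 0.963 = 127116
45–59: 77000 × 0.962 = 74074
60–74: 96000 × 0.97 = 93120
Net migration: 45–59 + 150 → 74224; 60–74 + 530 → 93650
End of period: [63448, 94763, 127116, 74224, 93650]
Period 2:
Births: 94763 × 0.238 = 22554, 127116 × 0.416 = 52880 → 75434
15–29: 63448 × 0.982 = 62306
30–44: 94763 × 0.963 = 91257
45–59: 127116 × 0.962 = 122286
60–74: 74224 × 0.97 = 71997
Net migration: 45–59 + 150 → 122436; 60–74 + 530 → 72527
End of period: [75434, 62306, 91257, 122436, 72527]
Period 3:
Births: 62306 × 0.238 = 14829, 91257 × 0.416 = 37963 → 52792
15–29: 75434 × 0.982 = 74076
30–44: 62306 × 0.963 = 60001
45–59: 91257 × 0.962 = 87789
60–74: 122436 × 0.97 = 118763
Net migration: 45–59 + 150 → 87939; 60–74 + 530 → 119293
End of period: [52792, 74076, 60001, 87939, 119293]
Total after period 3: 52792 + 74076 + 60001 + 87939 + 119293 = 394101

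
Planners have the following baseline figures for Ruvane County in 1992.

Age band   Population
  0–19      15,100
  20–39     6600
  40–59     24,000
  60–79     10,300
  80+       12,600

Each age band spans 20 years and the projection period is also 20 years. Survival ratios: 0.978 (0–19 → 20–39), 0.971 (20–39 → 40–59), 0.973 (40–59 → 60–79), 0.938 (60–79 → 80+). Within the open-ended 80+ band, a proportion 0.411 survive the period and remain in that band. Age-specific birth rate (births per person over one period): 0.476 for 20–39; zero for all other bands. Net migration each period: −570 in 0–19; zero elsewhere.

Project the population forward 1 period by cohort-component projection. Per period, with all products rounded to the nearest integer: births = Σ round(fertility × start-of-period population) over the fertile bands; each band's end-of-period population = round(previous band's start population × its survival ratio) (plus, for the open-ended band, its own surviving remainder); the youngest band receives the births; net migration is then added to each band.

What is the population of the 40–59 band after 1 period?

(Groups numbered youngest = 1 to oldest = 5.)
After projecting period 1:
Births: 6600 × 0.476 = 3142
Group 2: 15100 × 0.978 = 14768
Group 3: 6600 × 0.971 = 6409
Group 4: 24000 × 0.973 = 23352
Group 5: 10300 × 0.938 + 12600 × 0.411 = 9661 + 5179 = 14840
Net migration: Group 1 − 570 → 2572
→ [2572, 14768, 6409, 23352, 14840]

6409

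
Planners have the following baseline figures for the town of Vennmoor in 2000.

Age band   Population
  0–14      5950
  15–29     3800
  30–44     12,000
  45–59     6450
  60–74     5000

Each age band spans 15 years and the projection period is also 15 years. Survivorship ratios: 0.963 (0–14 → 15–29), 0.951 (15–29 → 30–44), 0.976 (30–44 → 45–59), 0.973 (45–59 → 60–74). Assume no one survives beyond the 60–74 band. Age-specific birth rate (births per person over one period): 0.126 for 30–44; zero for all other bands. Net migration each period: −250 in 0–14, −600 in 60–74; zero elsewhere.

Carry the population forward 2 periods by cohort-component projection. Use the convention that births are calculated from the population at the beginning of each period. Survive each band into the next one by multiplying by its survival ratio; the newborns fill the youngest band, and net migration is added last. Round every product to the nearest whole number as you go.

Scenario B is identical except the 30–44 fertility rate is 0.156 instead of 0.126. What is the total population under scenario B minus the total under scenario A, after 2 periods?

456

(Bands numbered youngest = 1 to oldest = 5.)
Period 1.
Births: 12000 × 0.126 = 1512
Band 2: 5950 × 0.963 = 5730
Band 3: 3800 × 0.951 = 3614
Band 4: 12000 × 0.976 = 11712
Band 5: 6450 × 0.973 = 6276
Net migration: Band 1 − 250 → 1262; Band 5 − 600 → 5676
Population now: 0–14=1262, 15–29=5730, 30–44=3614, 45–59=11712, 60–74=5676
Period 2.
Births: 3614 × 0.126 = 455
Band 2: 1262 × 0.963 = 1215
Band 3: 5730 × 0.951 = 5449
Band 4: 3614 × 0.976 = 3527
Band 5: 11712 × 0.973 = 11396
Net migration: Band 1 − 250 → 205; Band 5 − 600 → 10796
Population now: 0–14=205, 15–29=1215, 30–44=5449, 45–59=3527, 60–74=10796
Scenario A total after 2 periods: 21192
Scenario B projection —
Period 1.
Births: 12000 × 0.156 = 1872
Band 2: 5950 × 0.963 = 5730
Band 3: 3800 × 0.951 = 3614
Band 4: 12000 × 0.976 = 11712
Band 5: 6450 × 0.973 = 6276
Net migration: Band 1 − 250 → 1622; Band 5 − 600 → 5676
Population now: 0–14=1622, 15–29=5730, 30–44=3614, 45–59=11712, 60–74=5676
Period 2.
Births: 3614 × 0.156 = 564
Band 2: 1622 × 0.963 = 1562
Band 3: 5730 × 0.951 = 5449
Band 4: 3614 × 0.976 = 3527
Band 5: 11712 × 0.973 = 11396
Net migration: Band 1 − 250 → 314; Band 5 − 600 → 10796
Population now: 0–14=314, 15–29=1562, 30–44=5449, 45–59=3527, 60–74=10796
Scenario B total after 2 periods: 21648
Difference B − A = 21648 − 21192 = 456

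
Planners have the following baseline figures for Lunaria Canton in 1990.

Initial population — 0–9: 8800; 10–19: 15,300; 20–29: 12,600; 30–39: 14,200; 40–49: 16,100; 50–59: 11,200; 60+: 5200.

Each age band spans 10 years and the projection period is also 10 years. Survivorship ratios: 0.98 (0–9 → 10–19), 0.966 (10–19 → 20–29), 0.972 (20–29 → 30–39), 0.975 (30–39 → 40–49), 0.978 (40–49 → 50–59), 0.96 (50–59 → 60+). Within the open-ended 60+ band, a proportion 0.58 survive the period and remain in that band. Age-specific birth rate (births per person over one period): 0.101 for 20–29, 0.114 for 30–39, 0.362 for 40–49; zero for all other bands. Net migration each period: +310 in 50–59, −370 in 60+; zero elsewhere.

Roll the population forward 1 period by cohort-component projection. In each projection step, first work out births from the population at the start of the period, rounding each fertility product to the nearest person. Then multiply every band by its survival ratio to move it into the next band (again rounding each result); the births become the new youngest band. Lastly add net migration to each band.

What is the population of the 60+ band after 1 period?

Period 1.
Births: 12600 × 0.101 = 1273 ; 14200 × 0.114 = 1619 ; 16100 × 0.362 = 5828 → total 8720
10–19: 8800 × 0.98 = 8624
20–29: 15300 × 0.966 = 14780
30–39: 12600 × 0.972 = 12247
40–49: 14200 × 0.975 = 13845
50–59: 16100 × 0.978 = 15746
60+: 11200 × 0.96 + 5200 × 0.58 = 10752 + 3016 = 13768
Net migration: 50–59 + 310 → 16056; 60+ − 370 → 13398
Giving 8720 / 8624 / 14780 / 12247 / 13845 / 16056 / 13398.

13398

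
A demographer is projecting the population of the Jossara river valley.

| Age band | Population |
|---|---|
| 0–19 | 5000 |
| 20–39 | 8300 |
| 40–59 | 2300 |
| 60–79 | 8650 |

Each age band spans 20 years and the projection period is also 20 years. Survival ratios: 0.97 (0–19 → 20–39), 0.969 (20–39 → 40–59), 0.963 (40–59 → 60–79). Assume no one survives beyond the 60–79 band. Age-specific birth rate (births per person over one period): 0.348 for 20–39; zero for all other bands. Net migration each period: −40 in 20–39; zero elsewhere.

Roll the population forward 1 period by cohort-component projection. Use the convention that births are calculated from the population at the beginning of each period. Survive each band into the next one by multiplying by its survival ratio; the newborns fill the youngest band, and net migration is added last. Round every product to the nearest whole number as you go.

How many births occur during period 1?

2888

Period 1.
Births: 8300 * 0.348 = 2888
20–39: 5000 * 0.97 = 4850
40–59: 8300 * 0.969 = 8043
60–79: 2300 * 0.963 = 2215
Net migration: 20–39 − 40 → 4810
Giving 2888 / 4810 / 8043 / 2215.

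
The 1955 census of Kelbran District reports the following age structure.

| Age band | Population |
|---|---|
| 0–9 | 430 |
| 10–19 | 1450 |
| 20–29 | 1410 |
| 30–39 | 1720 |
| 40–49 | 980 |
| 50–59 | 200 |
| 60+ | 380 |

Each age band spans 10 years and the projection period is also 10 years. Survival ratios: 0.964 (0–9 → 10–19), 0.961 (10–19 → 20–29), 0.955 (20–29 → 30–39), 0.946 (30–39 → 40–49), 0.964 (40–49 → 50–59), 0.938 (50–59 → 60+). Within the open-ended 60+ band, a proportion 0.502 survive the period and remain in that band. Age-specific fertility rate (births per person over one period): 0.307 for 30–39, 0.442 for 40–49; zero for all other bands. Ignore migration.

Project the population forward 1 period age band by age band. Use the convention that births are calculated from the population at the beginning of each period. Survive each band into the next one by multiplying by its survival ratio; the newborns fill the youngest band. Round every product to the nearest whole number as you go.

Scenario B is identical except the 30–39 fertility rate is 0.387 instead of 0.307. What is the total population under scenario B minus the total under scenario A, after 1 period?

After projecting period 1:
Births: 1720 * 0.307 = 528, 980 * 0.442 = 433 → 961
10–19: 430 * 0.964 = 415
20–29: 1450 * 0.961 = 1393
30–39: 1410 * 0.955 = 1347
40–49: 1720 * 0.946 = 1627
50–59: 980 * 0.964 = 945
60+: 200 * 0.938 + 380 * 0.502 = 188 + 191 = 379
→ [961, 415, 1393, 1347, 1627, 945, 379]
Scenario A total after 1 period: 7067
Scenario B projection —
After projecting period 1:
Births: 1720 * 0.387 = 666, 980 * 0.442 = 433 → 1099
10–19: 430 * 0.964 = 415
20–29: 1450 * 0.961 = 1393
30–39: 1410 * 0.955 = 1347
40–49: 1720 * 0.946 = 1627
50–59: 980 * 0.964 = 945
60+: 200 * 0.938 + 380 * 0.502 = 188 + 191 = 379
→ [1099, 415, 1393, 1347, 1627, 945, 379]
Scenario B total after 1 period: 7205
Difference B − A = 7205 − 7067 = 138

138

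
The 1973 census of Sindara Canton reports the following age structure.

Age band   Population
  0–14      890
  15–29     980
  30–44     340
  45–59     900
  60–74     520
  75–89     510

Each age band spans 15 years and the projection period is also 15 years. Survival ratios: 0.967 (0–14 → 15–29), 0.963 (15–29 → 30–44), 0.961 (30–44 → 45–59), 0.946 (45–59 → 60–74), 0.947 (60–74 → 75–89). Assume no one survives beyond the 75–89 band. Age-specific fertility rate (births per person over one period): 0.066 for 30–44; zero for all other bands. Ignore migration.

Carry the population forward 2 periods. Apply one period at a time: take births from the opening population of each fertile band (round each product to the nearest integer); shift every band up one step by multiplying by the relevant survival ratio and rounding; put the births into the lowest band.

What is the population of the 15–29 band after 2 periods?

21

(Bands numbered youngest = 1 to oldest = 6.)
Period 1:
Births: 340 × 0.066 = 22
Band 2: 890 × 0.967 = 861
Band 3: 980 × 0.963 = 944
Band 4: 340 × 0.961 = 327
Band 5: 900 × 0.946 = 851
Band 6: 520 × 0.947 = 492
End of period: [22, 861, 944, 327, 851, 492]
Period 2:
Births: 944 × 0.066 = 62
Band 2: 22 × 0.967 = 21
Band 3: 861 × 0.963 = 829
Band 4: 944 × 0.961 = 907
Band 5: 327 × 0.946 = 309
Band 6: 851 × 0.947 = 806
End of period: [62, 21, 829, 907, 309, 806]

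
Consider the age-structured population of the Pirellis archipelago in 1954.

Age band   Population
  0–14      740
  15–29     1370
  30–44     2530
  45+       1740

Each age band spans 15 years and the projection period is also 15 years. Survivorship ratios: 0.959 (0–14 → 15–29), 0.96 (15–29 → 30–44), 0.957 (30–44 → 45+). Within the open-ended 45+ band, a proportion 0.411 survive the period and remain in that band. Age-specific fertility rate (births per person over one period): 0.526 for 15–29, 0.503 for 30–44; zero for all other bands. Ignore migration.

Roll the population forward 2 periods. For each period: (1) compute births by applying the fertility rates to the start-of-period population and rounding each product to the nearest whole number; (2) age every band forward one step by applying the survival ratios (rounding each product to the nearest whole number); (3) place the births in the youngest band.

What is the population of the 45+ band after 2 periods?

Period 1:
Births: 1370 * 0.526 = 721, 2530 * 0.503 = 1273 ⇒ total 1994
15–29: 740 * 0.959 = 710
30–44: 1370 * 0.96 = 1315
45+: 2530 * 0.957 + 1740 * 0.411 = 2421 + 715 = 3136
Giving 1994 / 710 / 1315 / 3136.
Period 2:
Births: 710 * 0.526 = 373, 1315 * 0.503 = 661 ⇒ total 1034
15–29: 1994 * 0.959 = 1912
30–44: 710 * 0.96 = 682
45+: 1315 * 0.957 + 3136 * 0.411 = 1258 + 1289 = 2547
Giving 1034 / 1912 / 682 / 2547.

2547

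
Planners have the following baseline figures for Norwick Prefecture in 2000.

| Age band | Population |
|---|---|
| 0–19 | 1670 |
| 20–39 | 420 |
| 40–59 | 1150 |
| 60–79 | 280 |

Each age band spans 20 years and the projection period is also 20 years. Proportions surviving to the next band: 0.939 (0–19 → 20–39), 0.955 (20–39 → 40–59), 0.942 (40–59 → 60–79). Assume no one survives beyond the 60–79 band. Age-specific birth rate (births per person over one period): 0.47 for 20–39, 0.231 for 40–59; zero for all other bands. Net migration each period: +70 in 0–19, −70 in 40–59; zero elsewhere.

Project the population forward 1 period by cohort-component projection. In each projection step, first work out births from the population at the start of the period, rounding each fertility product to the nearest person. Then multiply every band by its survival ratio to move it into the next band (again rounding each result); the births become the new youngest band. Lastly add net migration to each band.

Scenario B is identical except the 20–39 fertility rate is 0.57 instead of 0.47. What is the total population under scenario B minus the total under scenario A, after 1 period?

42

Call the groups 1 to 4, youngest first.
After projecting period 1:
Births: 420 × 0.47 = 197, 1150 × 0.231 = 266 — total 463
Group 2: 1670 × 0.939 = 1568
Group 3: 420 × 0.955 = 401
Group 4: 1150 × 0.942 = 1083
Net migration: Group 1 + 70 → 533; Group 3 − 70 → 331
Population now: 0–19=533, 20–39=1568, 40–59=331, 60–79=1083
Scenario A total after 1 period: 3515
Scenario B projection —
After projecting period 1:
Births: 420 × 0.57 = 239, 1150 × 0.231 = 266 — total 505
Group 2: 1670 × 0.939 = 1568
Group 3: 420 × 0.955 = 401
Group 4: 1150 × 0.942 = 1083
Net migration: Group 1 + 70 → 575; Group 3 − 70 → 331
Population now: 0–19=575, 20–39=1568, 40–59=331, 60–79=1083
Scenario B total after 1 period: 3557
Difference B − A = 3557 − 3515 = 42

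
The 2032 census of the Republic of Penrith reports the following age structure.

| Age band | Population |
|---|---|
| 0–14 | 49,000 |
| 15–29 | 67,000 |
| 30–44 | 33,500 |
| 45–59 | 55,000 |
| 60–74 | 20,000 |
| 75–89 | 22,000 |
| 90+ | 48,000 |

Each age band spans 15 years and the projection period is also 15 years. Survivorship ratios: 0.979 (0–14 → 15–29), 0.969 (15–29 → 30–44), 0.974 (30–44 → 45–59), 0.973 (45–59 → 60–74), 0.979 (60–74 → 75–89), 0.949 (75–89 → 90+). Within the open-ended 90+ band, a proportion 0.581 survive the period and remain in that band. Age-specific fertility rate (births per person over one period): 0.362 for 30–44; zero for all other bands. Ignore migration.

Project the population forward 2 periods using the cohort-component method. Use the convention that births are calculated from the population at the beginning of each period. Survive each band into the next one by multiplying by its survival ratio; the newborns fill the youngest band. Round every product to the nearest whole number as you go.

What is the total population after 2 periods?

276146

After projecting period 1:
Births: 33500 × 0.362 = 12127
15–29: 49000 × 0.979 = 47971
30–44: 67000 × 0.969 = 64923
45–59: 33500 × 0.974 = 32629
60–74: 55000 × 0.973 = 53515
75–89: 20000 × 0.979 = 19580
90+: 22000 × 0.949 + 48000 × 0.581 = 20878 + 27888 = 48766
Giving 12127 / 47971 / 64923 / 32629 / 53515 / 19580 / 48766.
After projecting period 2:
Births: 64923 × 0.362 = 23502
15–29: 12127 × 0.979 = 11872
30–44: 47971 × 0.969 = 46484
45–59: 64923 × 0.974 = 63235
60–74: 32629 × 0.973 = 31748
75–89: 53515 × 0.979 = 52391
90+: 19580 × 0.949 + 48766 × 0.581 = 18581 + 28333 = 46914
Giving 23502 / 11872 / 46484 / 63235 / 31748 / 52391 / 46914.
Total after period 2: 23502 + 11872 + 46484 + 63235 + 31748 + 52391 + 46914 = 276146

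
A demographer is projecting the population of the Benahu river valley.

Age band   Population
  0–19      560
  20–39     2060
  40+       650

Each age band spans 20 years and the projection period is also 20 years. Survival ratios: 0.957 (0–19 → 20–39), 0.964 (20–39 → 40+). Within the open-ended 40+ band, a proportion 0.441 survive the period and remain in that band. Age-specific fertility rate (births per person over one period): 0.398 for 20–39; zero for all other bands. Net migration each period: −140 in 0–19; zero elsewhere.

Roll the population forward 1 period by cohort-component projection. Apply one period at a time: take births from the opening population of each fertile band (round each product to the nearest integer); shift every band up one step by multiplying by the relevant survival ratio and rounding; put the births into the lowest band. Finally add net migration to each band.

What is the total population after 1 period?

After projecting period 1:
Births: 2060 × 0.398 = 820
20–39: 560 × 0.957 = 536
40+: 2060 × 0.964 + 650 × 0.441 = 1986 + 287 = 2273
Net migration: 0–19 − 140 → 680
Population now: 0–19=680, 20–39=536, 40+=2273
Total after period 1: 680 + 536 + 2273 = 3489

3489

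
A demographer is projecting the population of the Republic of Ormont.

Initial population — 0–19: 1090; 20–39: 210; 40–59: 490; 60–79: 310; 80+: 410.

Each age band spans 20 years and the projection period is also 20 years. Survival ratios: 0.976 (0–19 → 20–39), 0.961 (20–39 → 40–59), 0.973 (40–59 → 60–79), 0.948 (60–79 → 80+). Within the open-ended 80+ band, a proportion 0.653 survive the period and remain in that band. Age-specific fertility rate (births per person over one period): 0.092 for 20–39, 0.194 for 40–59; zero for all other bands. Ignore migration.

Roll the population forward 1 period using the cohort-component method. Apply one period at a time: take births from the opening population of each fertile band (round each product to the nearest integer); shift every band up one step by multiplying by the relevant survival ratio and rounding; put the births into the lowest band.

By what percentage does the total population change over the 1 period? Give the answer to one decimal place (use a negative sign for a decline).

Period 1.
Births: 210 × 0.092 = 19, 490 × 0.194 = 95 → 114
20–39: 1090 × 0.976 = 1064
40–59: 210 × 0.961 = 202
60–79: 490 × 0.973 = 477
80+: 310 × 0.948 + 410 × 0.653 = 294 + 268 = 562
Population now: 0–19=114, 20–39=1064, 40–59=202, 60–79=477, 80+=562
Total: 2510 → 2419; change = -91; percentage change = -3.6%

-3.6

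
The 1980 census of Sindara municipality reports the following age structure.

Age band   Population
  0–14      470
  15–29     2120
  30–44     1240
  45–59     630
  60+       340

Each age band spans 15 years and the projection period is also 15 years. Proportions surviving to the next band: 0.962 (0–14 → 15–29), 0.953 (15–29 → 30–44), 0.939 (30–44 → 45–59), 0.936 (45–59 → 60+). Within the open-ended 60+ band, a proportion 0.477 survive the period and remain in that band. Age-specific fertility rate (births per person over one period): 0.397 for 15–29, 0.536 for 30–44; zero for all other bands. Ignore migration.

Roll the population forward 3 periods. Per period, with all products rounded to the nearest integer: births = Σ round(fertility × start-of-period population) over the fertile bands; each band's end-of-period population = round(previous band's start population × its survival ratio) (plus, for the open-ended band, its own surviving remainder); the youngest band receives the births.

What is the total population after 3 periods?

[period 1]
Births: 2120 × 0.397 = 842 ; 1240 × 0.536 = 665 → total 1507
15–29: 470 × 0.962 = 452
30–44: 2120 × 0.953 = 2020
45–59: 1240 × 0.939 = 1164
60+: 630 × 0.936 + 340 × 0.477 = 590 + 162 = 752
→ [1507, 452, 2020, 1164, 752]
[period 2]
Births: 452 × 0.397 = 179 ; 2020 × 0.536 = 1083 → total 1262
15–29: 1507 × 0.962 = 1450
30–44: 452 × 0.953 = 431
45–59: 2020 × 0.939 = 1897
60+: 1164 × 0.936 + 752 × 0.477 = 1090 + 359 = 1449
→ [1262, 1450, 431, 1897, 1449]
[period 3]
Births: 1450 × 0.397 = 576 ; 431 × 0.536 = 231 → total 807
15–29: 1262 × 0.962 = 1214
30–44: 1450 × 0.953 = 1382
45–59: 431 × 0.939 = 405
60+: 1897 × 0.936 + 1449 × 0.477 = 1776 + 691 = 2467
→ [807, 1214, 1382, 405, 2467]
Total after period 3: 807 + 1214 + 1382 + 405 + 2467 = 6275

6275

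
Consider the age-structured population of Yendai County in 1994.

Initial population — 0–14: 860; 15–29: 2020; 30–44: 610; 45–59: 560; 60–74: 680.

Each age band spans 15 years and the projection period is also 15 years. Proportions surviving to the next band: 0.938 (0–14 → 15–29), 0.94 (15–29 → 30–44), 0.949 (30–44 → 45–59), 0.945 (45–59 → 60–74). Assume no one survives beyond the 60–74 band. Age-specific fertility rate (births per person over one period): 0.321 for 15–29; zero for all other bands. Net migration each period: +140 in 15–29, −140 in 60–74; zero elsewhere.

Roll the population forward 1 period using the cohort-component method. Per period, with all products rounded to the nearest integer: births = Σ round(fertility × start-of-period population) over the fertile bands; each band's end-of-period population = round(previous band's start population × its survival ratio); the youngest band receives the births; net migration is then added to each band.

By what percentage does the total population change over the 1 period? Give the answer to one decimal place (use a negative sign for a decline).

Call the bands 1 to 5, youngest first.
— Period 1 —
Births: 2020 × 0.321 = 648
Band 2: 860 × 0.938 = 807
Band 3: 2020 × 0.94 = 1899
Band 4: 610 × 0.949 = 579
Band 5: 560 × 0.945 = 529
Net migration: Band 2 + 140 → 947; Band 5 − 140 → 389
End of period: [648, 947, 1899, 579, 389]
Total: 4730 → 4462; change = -268; percentage change = -5.7%

-5.7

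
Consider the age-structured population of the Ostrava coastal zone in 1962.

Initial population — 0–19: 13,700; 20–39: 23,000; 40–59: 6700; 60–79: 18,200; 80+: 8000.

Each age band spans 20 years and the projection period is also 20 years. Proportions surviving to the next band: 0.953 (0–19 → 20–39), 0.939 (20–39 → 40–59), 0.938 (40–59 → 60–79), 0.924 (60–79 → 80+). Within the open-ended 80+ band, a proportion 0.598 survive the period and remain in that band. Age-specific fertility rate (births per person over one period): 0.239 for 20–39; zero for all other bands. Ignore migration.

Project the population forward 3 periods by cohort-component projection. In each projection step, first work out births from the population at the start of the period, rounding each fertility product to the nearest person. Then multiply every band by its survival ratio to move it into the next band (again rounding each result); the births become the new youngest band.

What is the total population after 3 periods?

— Period 1 —
Births: 23000 × 0.239 = 5497
20–39: 13700 × 0.953 = 13056
40–59: 23000 × 0.939 = 21597
60–79: 6700 × 0.938 = 6285
80+: 18200 × 0.924 + 8000 × 0.598 = 16817 + 4784 = 21601
Giving 5497 / 13056 / 21597 / 6285 / 21601.
— Period 2 —
Births: 13056 × 0.239 = 3120
20–39: 5497 × 0.953 = 5239
40–59: 13056 × 0.939 = 12260
60–79: 21597 × 0.938 = 20258
80+: 6285 × 0.924 + 21601 × 0.598 = 5807 + 12917 = 18724
Giving 3120 / 5239 / 12260 / 20258 / 18724.
— Period 3 —
Births: 5239 × 0.239 = 1252
20–39: 3120 × 0.953 = 2973
40–59: 5239 × 0.939 = 4919
60–79: 12260 × 0.938 = 11500
80+: 20258 × 0.924 + 18724 × 0.598 = 18718 + 11197 = 29915
Giving 1252 / 2973 / 4919 / 11500 / 29915.
Total after period 3: 1252 + 2973 + 4919 + 11500 + 29915 = 50559

50559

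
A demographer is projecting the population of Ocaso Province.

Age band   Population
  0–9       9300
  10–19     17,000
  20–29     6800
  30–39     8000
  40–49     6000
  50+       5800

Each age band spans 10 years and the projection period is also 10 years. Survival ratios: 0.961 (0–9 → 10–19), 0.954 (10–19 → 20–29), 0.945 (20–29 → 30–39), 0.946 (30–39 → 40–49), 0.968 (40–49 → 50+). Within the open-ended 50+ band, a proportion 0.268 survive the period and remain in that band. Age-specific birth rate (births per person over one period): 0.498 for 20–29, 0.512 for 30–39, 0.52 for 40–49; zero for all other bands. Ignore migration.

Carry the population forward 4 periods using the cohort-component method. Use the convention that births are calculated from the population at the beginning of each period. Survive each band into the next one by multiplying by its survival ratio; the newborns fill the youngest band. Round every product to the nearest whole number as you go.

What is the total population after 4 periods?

Numbering the groups 1..6 from youngest to oldest:
Period 1.
Births: 6800 * 0.498 = 3386  |  8000 * 0.512 = 4096  |  6000 * 0.52 = 3120 ⇒ total 10602
Group 2: 9300 * 0.961 = 8937
Group 3: 17000 * 0.954 = 16218
Group 4: 6800 * 0.945 = 6426
Group 5: 8000 * 0.946 = 7568
Group 6: 6000 * 0.968 + 5800 * 0.268 = 5808 + 1554 = 7362
Giving 10602 / 8937 / 16218 / 6426 / 7568 / 7362.
Period 2.
Births: 16218 * 0.498 = 8077  |  6426 * 0.512 = 3290  |  7568 * 0.52 = 3935 ⇒ total 15302
Group 2: 10602 * 0.961 = 10189
Group 3: 8937 * 0.954 = 8526
Group 4: 16218 * 0.945 = 15326
Group 5: 6426 * 0.946 = 6079
Group 6: 7568 * 0.968 + 7362 * 0.268 = 7326 + 1973 = 9299
Giving 15302 / 10189 / 8526 / 15326 / 6079 / 9299.
Period 3.
Births: 8526 * 0.498 = 4246  |  15326 * 0.512 = 7847  |  6079 * 0.52 = 3161 ⇒ total 15254
Group 2: 15302 * 0.961 = 14705
Group 3: 10189 * 0.954 = 9720
Group 4: 8526 * 0.945 = 8057
Group 5: 15326 * 0.946 = 14498
Group 6: 6079 * 0.968 + 9299 * 0.268 = 5884 + 2492 = 8376
Giving 15254 / 14705 / 9720 / 8057 / 14498 / 8376.
Period 4.
Births: 9720 * 0.498 = 4841  |  8057 * 0.512 = 4125  |  14498 * 0.52 = 7539 ⇒ total 16505
Group 2: 15254 * 0.961 = 14659
Group 3: 14705 * 0.954 = 14029
Group 4: 9720 * 0.945 = 9185
Group 5: 8057 * 0.946 = 7622
Group 6: 14498 * 0.968 + 8376 * 0.268 = 14034 + 2245 = 16279
Giving 16505 / 14659 / 14029 / 9185 / 7622 / 16279.
Total after period 4: 16505 + 14659 + 14029 + 9185 + 7622 + 16279 = 78279

78279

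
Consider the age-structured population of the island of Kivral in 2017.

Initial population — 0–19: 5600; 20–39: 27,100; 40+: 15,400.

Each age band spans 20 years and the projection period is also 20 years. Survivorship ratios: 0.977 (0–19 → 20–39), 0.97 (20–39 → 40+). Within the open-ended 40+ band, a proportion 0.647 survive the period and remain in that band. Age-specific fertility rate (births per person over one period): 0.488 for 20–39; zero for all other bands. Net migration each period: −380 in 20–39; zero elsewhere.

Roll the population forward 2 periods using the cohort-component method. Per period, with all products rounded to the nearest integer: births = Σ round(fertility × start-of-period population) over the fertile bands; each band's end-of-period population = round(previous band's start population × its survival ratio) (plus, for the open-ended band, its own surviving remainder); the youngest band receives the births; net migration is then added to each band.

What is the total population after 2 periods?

Call the groups 1 to 3, youngest first.
— Period 1 —
Births: 27100 × 0.488 = 13225
Group 2: 5600 × 0.977 = 5471
Group 3: 27100 × 0.97 + 15400 × 0.647 = 26287 + 9964 = 36251
Net migration: Group 2 − 380 → 5091
→ [13225, 5091, 36251]
— Period 2 —
Births: 5091 × 0.488 = 2484
Group 2: 13225 × 0.977 = 12921
Group 3: 5091 × 0.97 + 36251 × 0.647 = 4938 + 23454 = 28392
Net migration: Group 2 − 380 → 12541
→ [2484, 12541, 28392]
Total after period 2: 2484 + 12541 + 28392 = 43417

43417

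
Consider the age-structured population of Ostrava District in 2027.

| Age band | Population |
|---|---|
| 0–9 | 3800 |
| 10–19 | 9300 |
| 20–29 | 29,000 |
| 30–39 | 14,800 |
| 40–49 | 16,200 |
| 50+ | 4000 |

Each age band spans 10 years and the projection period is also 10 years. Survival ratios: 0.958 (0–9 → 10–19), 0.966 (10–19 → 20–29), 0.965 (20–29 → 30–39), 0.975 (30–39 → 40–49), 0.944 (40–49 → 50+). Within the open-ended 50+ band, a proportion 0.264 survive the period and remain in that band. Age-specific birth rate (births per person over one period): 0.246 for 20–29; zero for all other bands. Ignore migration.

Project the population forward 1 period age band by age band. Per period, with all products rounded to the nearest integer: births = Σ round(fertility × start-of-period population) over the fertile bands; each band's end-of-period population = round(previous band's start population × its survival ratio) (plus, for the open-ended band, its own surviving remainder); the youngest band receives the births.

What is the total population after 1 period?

78522

Call the groups 1 to 6, youngest first.
After projecting period 1:
Births: 29000 × 0.246 = 7134
Group 2: 3800 × 0.958 = 3640
Group 3: 9300 × 0.966 = 8984
Group 4: 29000 × 0.965 = 27985
Group 5: 14800 × 0.975 = 14430
Group 6: 16200 × 0.944 + 4000 × 0.264 = 15293 + 1056 = 16349
→ [7134, 3640, 8984, 27985, 14430, 16349]
Total after period 1: 7134 + 3640 + 8984 + 27985 + 14430 + 16349 = 78522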